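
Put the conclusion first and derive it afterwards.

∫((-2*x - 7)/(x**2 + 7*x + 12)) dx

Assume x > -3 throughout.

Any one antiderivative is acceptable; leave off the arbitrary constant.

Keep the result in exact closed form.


The answer is -log(x + 3) - log(x + 4).
Step 1. Decompose ∫((-2*x - 7)/(x**2 + 7*x + 12)) dx by partial fractions, (-2*x - 7)/(x**2 + 7*x + 12) = -1/(x + 4) - 1/(x + 3): now ∫(-1/(x + 3)) dx + ∫(-1/(x + 4)) dx.
Step 2. Evaluate the standard form [assuming x > -4]: now -log(x + 4) + ∫(-1/(x + 3)) dx.
Step 3. Evaluate the standard form [assuming x > -3]: now -log(x + 3) - log(x + 4).
Answer: -log(x + 3) - log(x + 4).


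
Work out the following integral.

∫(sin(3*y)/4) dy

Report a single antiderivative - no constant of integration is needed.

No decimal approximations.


Answer: -cos(3*y)/12.


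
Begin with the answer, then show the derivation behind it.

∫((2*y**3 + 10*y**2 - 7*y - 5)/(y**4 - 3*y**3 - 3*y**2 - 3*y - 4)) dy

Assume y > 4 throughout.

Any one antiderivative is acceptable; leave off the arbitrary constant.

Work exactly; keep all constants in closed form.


The answer is 3*log(y - 4) - log(y + 1) + 3*atan(y).
Step 1. Decompose ∫((2*y**3 + 10*y**2 - 7*y - 5)/(y**4 - 3*y**3 - 3*y**2 - 3*y - 4)) dy by partial fractions, (2*y**3 + 10*y**2 - 7*y - 5)/(y**4 - 3*y**3 - 3*y**2 - 3*y - 4) = 3/(y**2 + 1) - 1/(y + 1) + 3/(y - 4): now ∫(3/(y - 4)) dy + ∫(-1/(y + 1)) dy + ∫(3/(y**2 + 1)) dy.
Step 2. Evaluate the standard form [assuming y > 4]: now 3*log(y - 4) + ∫(-1/(y + 1)) dy + ∫(3/(y**2 + 1)) dy.
Step 3. Evaluate the standard form [assuming y > -1]: now 3*log(y - 4) - log(y + 1) + ∫(3/(y**2 + 1)) dy.
Step 4. Evaluate the standard form: now 3*log(y - 4) - log(y + 1) + 3*atan(y).
Answer: 3*log(y - 4) - log(y + 1) + 3*atan(y).


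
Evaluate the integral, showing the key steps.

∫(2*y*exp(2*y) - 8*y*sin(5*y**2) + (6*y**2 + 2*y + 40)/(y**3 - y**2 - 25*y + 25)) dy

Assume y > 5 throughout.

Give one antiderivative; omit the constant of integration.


Step 1. Rewrite: now ∫(2*y*exp(2*y)) dy + ∫(-8*y*sin(5*y**2)) dy + ∫((6*y**2 + 2*y + 40)/(y**3 - y**2 - 25*y + 25)) dy.
Step 2. Decompose ∫((6*y**2 + 2*y + 40)/(y**3 - y**2 - 25*y + 25)) dy by partial fractions, (6*y**2 + 2*y + 40)/(y**3 - y**2 - 25*y + 25) = 3/(y + 5) - 2/(y - 1) + 5/(y - 5): now ∫(2*y*exp(2*y)) dy + ∫(-8*y*sin(5*y**2)) dy + ∫(5/(y - 5)) dy + ∫(-2/(y - 1)) dy + ∫(3/(y + 5)) dy.
Step 3. Evaluate the standard form [assuming y > 5]: now 5*log(y - 5) + ∫(2*y*exp(2*y)) dy + ∫(-8*y*sin(5*y**2)) dy + ∫(-2/(y - 1)) dy + ∫(3/(y + 5)) dy.
Step 4. Evaluate the standard form [assuming y > 1]: now 5*log(y - 5) - 2*log(y - 1) + ∫(2*y*exp(2*y)) dy + ∫(-8*y*sin(5*y**2)) dy + ∫(3/(y + 5)) dy.
Step 5. Evaluate the standard form [assuming y > -5]: now 5*log(y - 5) - 2*log(y - 1) + 3*log(y + 5) + ∫(2*y*exp(2*y)) dy + ∫(-8*y*sin(5*y**2)) dy.
Step 6. Integrate ∫(2*y*exp(2*y)) dy by parts with u = y, dv = (2*exp(2*y)) dy, so v = exp(2*y): now y*exp(2*y) + 5*log(y - 5) - 2*log(y - 1) + 3*log(y + 5) + ∫(-8*y*sin(5*y**2)) dy + ∫(-exp(2*y)) dy.
Step 7. Evaluate the standard form: now y*exp(2*y) - exp(2*y)/2 + 5*log(y - 5) - 2*log(y - 1) + 3*log(y + 5) + ∫(-8*y*sin(5*y**2)) dy.
Step 8. Substitute u = y**2, turning ∫(-8*y*sin(5*y**2)) dy into ∫(-4*sin(5*u)) du: now y*exp(2*y) - exp(2*y)/2 + 5*log(y - 5) - 2*log(y - 1) + 3*log(y + 5) + ∫(-4*sin(5*u)) du.
Step 9. Evaluate the standard form: now y*exp(2*y) - exp(2*y)/2 + 5*log(y - 5) - 2*log(y - 1) + 3*log(y + 5) + 4*cos(5*u)/5.
Step 10. Substitute back u = y**2: now y*exp(2*y) - exp(2*y)/2 + 5*log(y - 5) - 2*log(y - 1) + 3*log(y + 5) + 4*cos(5*y**2)/5.
Answer: y*exp(2*y) - exp(2*y)/2 + 5*log(y - 5) - 2*log(y - 1) + 3*log(y + 5) + 4*cos(5*y**2)/5.


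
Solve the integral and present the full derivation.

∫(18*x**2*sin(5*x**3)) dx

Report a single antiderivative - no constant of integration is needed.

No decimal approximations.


Step 1. Substitute u = x**3, turning ∫(18*x**2*sin(5*x**3)) dx into ∫(6*sin(5*u)) du: now ∫(6*sin(5*u)) du.
Step 2. Evaluate the standard form: now -6*cos(5*u)/5.
Step 3. Substitute back u = x**3: now -6*cos(5*x**3)/5.
Answer: -6*cos(5*x**3)/5.


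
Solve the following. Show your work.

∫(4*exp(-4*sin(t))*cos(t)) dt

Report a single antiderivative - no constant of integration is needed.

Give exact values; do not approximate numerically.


Step 1. Substitute u = sin(t), turning ∫(4*exp(-4*sin(t))*cos(t)) dt into ∫(4*exp(-4*u)) du: now ∫(4*exp(-4*u)) du.
Step 2. Evaluate the standard form: now -exp(-4*u).
Step 3. Substitute back u = sin(t): now -exp(-4*sin(t)).
Answer: -exp(-4*sin(t)).


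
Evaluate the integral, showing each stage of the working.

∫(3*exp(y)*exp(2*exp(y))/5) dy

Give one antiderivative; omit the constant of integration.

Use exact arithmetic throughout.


Step 1. Substitute u = exp(y), turning ∫(3*exp(y)*exp(2*exp(y))/5) dy into ∫(3*exp(2*u)/5) du: now ∫(3*exp(2*u)/5) du.
Step 2. Evaluate the standard form: now 3*exp(2*u)/10.
Step 3. Substitute back u = exp(y): now 3*exp(2*exp(y))/10.
Answer: 3*exp(2*exp(y))/10.


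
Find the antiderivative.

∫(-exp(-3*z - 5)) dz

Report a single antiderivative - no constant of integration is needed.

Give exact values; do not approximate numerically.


Answer: exp(-3*z - 5)/3.


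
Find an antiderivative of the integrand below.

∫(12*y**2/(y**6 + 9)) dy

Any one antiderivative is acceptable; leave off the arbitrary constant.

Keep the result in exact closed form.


Answer: 4*atan(y**3/3)/3.


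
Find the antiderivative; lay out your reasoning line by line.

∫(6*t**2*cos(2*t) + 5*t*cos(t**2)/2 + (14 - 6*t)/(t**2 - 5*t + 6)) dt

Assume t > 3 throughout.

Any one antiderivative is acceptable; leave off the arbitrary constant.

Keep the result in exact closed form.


Step 1. Rewrite: now ∫(5*t*cos(t**2)/2) dt + ∫(6*t**2*cos(2*t)) dt + ∫((14 - 6*t)/(t**2 - 5*t + 6)) dt.
Step 2. Integrate ∫(6*t**2*cos(2*t)) dt by parts with u = t**2, dv = (6*cos(2*t)) dt, so v = 3*sin(2*t): now 3*t**2*sin(2*t) + ∫(-6*t*sin(2*t)) dt + ∫(5*t*cos(t**2)/2) dt + ∫((14 - 6*t)/(t**2 - 5*t + 6)) dt.
Step 3. Integrate ∫(-6*t*sin(2*t)) dt by parts with u = t, dv = (-6*sin(2*t)) dt, so v = 3*cos(2*t): now 3*t**2*sin(2*t) + 3*t*cos(2*t) + ∫(5*t*cos(t**2)/2) dt + ∫((14 - 6*t)/(t**2 - 5*t + 6)) dt + ∫(-3*cos(2*t)) dt.
Step 4. Evaluate the standard form: now 3*t**2*sin(2*t) + 3*t*cos(2*t) - 3*sin(2*t)/2 + ∫(5*t*cos(t**2)/2) dt + ∫((14 - 6*t)/(t**2 - 5*t + 6)) dt.
Step 5. Decompose ∫((14 - 6*t)/(t**2 - 5*t + 6)) dt by partial fractions, (14 - 6*t)/(t**2 - 5*t + 6) = -2/(t - 2) - 4/(t - 3): now 3*t**2*sin(2*t) + 3*t*cos(2*t) - 3*sin(2*t)/2 + ∫(5*t*cos(t**2)/2) dt + ∫(-4/(t - 3)) dt + ∫(-2/(t - 2)) dt.
Step 6. Evaluate the standard form [assuming t > 2]: now 3*t**2*sin(2*t) + 3*t*cos(2*t) - 2*log(t - 2) - 3*sin(2*t)/2 + ∫(5*t*cos(t**2)/2) dt + ∫(-4/(t - 3)) dt.
Step 7. Evaluate the standard form [assuming t > 3]: now 3*t**2*sin(2*t) + 3*t*cos(2*t) - 4*log(t - 3) - 2*log(t - 2) - 3*sin(2*t)/2 + ∫(5*t*cos(t**2)/2) dt.
Step 8. Substitute u = t**2, turning ∫(5*t*cos(t**2)/2) dt into ∫(5*cos(u)/4) du: now 3*t**2*sin(2*t) + 3*t*cos(2*t) - 4*log(t - 3) - 2*log(t - 2) - 3*sin(2*t)/2 + ∫(5*cos(u)/4) du.
Step 9. Evaluate the standard form: now 3*t**2*sin(2*t) + 3*t*cos(2*t) - 4*log(t - 3) - 2*log(t - 2) - 3*sin(2*t)/2 + 5*sin(u)/4.
Step 10. Substitute back u = t**2: now 3*t**2*sin(2*t) + 3*t*cos(2*t) - 4*log(t - 3) - 2*log(t - 2) - 3*sin(2*t)/2 + 5*sin(t**2)/4.
Answer: 3*t**2*sin(2*t) + 3*t*cos(2*t) - 4*log(t - 3) - 2*log(t - 2) - 3*sin(2*t)/2 + 5*sin(t**2)/4.


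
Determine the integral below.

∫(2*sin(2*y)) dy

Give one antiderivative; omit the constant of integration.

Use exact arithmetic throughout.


Answer: -cos(2*y).


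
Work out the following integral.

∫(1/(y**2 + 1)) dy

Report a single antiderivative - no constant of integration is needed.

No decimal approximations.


Answer: atan(y).


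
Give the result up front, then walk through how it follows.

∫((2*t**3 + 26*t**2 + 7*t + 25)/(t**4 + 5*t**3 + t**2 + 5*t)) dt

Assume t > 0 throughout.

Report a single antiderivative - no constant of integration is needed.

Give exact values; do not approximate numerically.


The answer is 5*log(t) - 3*log(t + 5) + atan(t).
Step 1. Decompose ∫((2*t**3 + 26*t**2 + 7*t + 25)/(t**4 + 5*t**3 + t**2 + 5*t)) dt by partial fractions, (2*t**3 + 26*t**2 + 7*t + 25)/(t**4 + 5*t**3 + t**2 + 5*t) = 1/(t**2 + 1) - 3/(t + 5) + 5/t: now ∫(5/t) dt + ∫(-3/(t + 5)) dt + ∫(1/(t**2 + 1)) dt.
Step 2. Evaluate the standard form [assuming t > 0]: now 5*log(t) + ∫(-3/(t + 5)) dt + ∫(1/(t**2 + 1)) dt.
Step 3. Evaluate the standard form [assuming t > -5]: now 5*log(t) - 3*log(t + 5) + ∫(1/(t**2 + 1)) dt.
Step 4. Evaluate the standard form: now 5*log(t) - 3*log(t + 5) + atan(t).
Answer: 5*log(t) - 3*log(t + 5) + atan(t).


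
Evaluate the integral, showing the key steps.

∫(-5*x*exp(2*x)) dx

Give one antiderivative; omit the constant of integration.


Step 1. Integrate ∫(-5*x*exp(2*x)) dx by parts with u = x, dv = (-5*exp(2*x)) dx, so v = -5*exp(2*x)/2: now -5*x*exp(2*x)/2 + ∫(5*exp(2*x)/2) dx.
Step 2. Evaluate the standard form: now -5*x*exp(2*x)/2 + 5*exp(2*x)/4.
Answer: -5*x*exp(2*x)/2 + 5*exp(2*x)/4.


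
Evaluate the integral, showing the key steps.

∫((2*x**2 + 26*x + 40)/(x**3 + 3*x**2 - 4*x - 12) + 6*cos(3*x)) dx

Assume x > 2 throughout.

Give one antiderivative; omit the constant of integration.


Step 1. Rewrite: now ∫((2*x**2 + 26*x + 40)/(x**3 + 3*x**2 - 4*x - 12)) dx + ∫(6*cos(3*x)) dx.
Step 2. Decompose ∫((2*x**2 + 26*x + 40)/(x**3 + 3*x**2 - 4*x - 12)) dx by partial fractions, (2*x**2 + 26*x + 40)/(x**3 + 3*x**2 - 4*x - 12) = -4/(x + 3) + 1/(x + 2) + 5/(x - 2): now ∫(5/(x - 2)) dx + ∫(1/(x + 2)) dx + ∫(-4/(x + 3)) dx + ∫(6*cos(3*x)) dx.
Step 3. Evaluate the standard form [assuming x > 2]: now 5*log(x - 2) + ∫(1/(x + 2)) dx + ∫(-4/(x + 3)) dx + ∫(6*cos(3*x)) dx.
Step 4. Evaluate the standard form [assuming x > -3]: now 5*log(x - 2) - 4*log(x + 3) + ∫(1/(x + 2)) dx + ∫(6*cos(3*x)) dx.
Step 5. Evaluate the standard form [assuming x > -2]: now 5*log(x - 2) + log(x + 2) - 4*log(x + 3) + ∫(6*cos(3*x)) dx.
Step 6. Evaluate the standard form: now 5*log(x - 2) + log(x + 2) - 4*log(x + 3) + 2*sin(3*x).
Answer: 5*log(x - 2) + log(x + 2) - 4*log(x + 3) + 2*sin(3*x).


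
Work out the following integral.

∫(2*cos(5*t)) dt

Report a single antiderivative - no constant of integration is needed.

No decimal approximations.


Answer: 2*sin(5*t)/5.


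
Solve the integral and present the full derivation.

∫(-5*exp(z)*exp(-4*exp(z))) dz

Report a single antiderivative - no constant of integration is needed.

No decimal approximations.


Step 1. Substitute u = exp(z), turning ∫(-5*exp(z)*exp(-4*exp(z))) dz into ∫(-5*exp(-4*u)) du: now ∫(-5*exp(-4*u)) du.
Step 2. Evaluate the standard form: now 5*exp(-4*u)/4.
Step 3. Substitute back u = exp(z): now 5*exp(-4*exp(z))/4.
Answer: 5*exp(-4*exp(z))/4.


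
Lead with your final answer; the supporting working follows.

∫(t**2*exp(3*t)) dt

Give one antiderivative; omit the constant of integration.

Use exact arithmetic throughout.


The answer is t**2*exp(3*t)/3 - 2*t*exp(3*t)/9 + 2*exp(3*t)/27.
Step 1. Integrate ∫(t**2*exp(3*t)) dt by parts with u = t**2, dv = (exp(3*t)) dt, so v = exp(3*t)/3: now t**2*exp(3*t)/3 + ∫(-2*t*exp(3*t)/3) dt.
Step 2. Integrate ∫(-2*t*exp(3*t)/3) dt by parts with u = t, dv = (-2*exp(3*t)/3) dt, so v = -2*exp(3*t)/9: now t**2*exp(3*t)/3 - 2*t*exp(3*t)/9 + ∫(2*exp(3*t)/9) dt.
Step 3. Evaluate the standard form: now t**2*exp(3*t)/3 - 2*t*exp(3*t)/9 + 2*exp(3*t)/27.
Answer: t**2*exp(3*t)/3 - 2*t*exp(3*t)/9 + 2*exp(3*t)/27.


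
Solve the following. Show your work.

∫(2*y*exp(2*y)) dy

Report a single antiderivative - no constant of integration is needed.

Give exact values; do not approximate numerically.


Step 1. Integrate ∫(2*y*exp(2*y)) dy by parts with u = y, dv = (2*exp(2*y)) dy, so v = exp(2*y): now y*exp(2*y) + ∫(-exp(2*y)) dy.
Step 2. Evaluate the standard form: now y*exp(2*y) - exp(2*y)/2.
Answer: y*exp(2*y) - exp(2*y)/2.


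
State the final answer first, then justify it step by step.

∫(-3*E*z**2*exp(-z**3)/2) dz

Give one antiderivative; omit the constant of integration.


The answer is exp(1 - z**3)/2.
Step 1. Substitute u = z**3 - 1, turning ∫(-3*E*z**2*exp(-z**3)/2) dz into ∫(-exp(-u)/2) du: now ∫(-exp(-u)/2) du.
Step 2. Evaluate the standard form: now exp(-u)/2.
Step 3. Substitute back u = z**3 - 1: now exp(1 - z**3)/2.
Answer: exp(1 - z**3)/2.


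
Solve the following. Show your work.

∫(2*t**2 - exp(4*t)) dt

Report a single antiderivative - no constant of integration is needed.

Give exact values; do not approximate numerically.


Step 1. Rewrite: now ∫(2*t**2) dt + ∫(-exp(4*t)) dt.
Step 2. Evaluate the standard form: now 2*t**3/3 + ∫(-exp(4*t)) dt.
Step 3. Evaluate the standard form: now 2*t**3/3 - exp(4*t)/4.
Answer: 2*t**3/3 - exp(4*t)/4.


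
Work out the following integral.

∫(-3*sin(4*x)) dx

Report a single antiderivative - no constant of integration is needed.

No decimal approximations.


Answer: 3*cos(4*x)/4.


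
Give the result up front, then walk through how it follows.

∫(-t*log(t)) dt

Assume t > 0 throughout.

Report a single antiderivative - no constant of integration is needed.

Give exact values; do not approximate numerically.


The answer is -t**2*log(t)/2 + t**2/4.
Step 1. Integrate ∫(-t*log(t)) dt by parts with u = log(t), dv = (-t) dt, so v = -t**2/2 [assuming t > 0]: now -t**2*log(t)/2 + ∫(t/2) dt.
Step 2. Evaluate the standard form: now -t**2*log(t)/2 + t**2/4.
Answer: -t**2*log(t)/2 + t**2/4.


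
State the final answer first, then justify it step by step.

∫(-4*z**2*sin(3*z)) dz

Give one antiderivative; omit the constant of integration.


The answer is 4*z**2*cos(3*z)/3 - 8*z*sin(3*z)/9 - 8*cos(3*z)/27.
Step 1. Integrate ∫(-4*z**2*sin(3*z)) dz by parts with u = z**2, dv = (-4*sin(3*z)) dz, so v = 4*cos(3*z)/3: now 4*z**2*cos(3*z)/3 + ∫(-8*z*cos(3*z)/3) dz.
Step 2. Integrate ∫(-8*z*cos(3*z)/3) dz by parts with u = z, dv = (-8*cos(3*z)/3) dz, so v = -8*sin(3*z)/9: now 4*z**2*cos(3*z)/3 - 8*z*sin(3*z)/9 + ∫(8*sin(3*z)/9) dz.
Step 3. Evaluate the standard form: now 4*z**2*cos(3*z)/3 - 8*z*sin(3*z)/9 - 8*cos(3*z)/27.
Answer: 4*z**2*cos(3*z)/3 - 8*z*sin(3*z)/9 - 8*cos(3*z)/27.


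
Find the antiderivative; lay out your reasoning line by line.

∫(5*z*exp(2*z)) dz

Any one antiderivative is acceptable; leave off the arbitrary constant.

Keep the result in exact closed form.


Step 1. Integrate ∫(5*z*exp(2*z)) dz by parts with u = z, dv = (5*exp(2*z)) dz, so v = 5*exp(2*z)/2: now 5*z*exp(2*z)/2 + ∫(-5*exp(2*z)/2) dz.
Step 2. Evaluate the standard form: now 5*z*exp(2*z)/2 - 5*exp(2*z)/4.
Answer: 5*z*exp(2*z)/2 - 5*exp(2*z)/4.


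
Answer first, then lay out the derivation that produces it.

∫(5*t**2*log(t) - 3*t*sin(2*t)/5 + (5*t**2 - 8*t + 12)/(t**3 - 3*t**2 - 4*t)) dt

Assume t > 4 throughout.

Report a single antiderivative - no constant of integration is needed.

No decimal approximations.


The answer is 5*t**3*log(t)/3 - 5*t**3/9 + 3*t*cos(2*t)/10 - 3*log(t) + 3*log(t - 4) + 5*log(t + 1) - 3*sin(2*t)/20.
Step 1. Rewrite: now ∫(-3*t*sin(2*t)/5) dt + ∫(5*t**2*log(t)) dt + ∫((5*t**2 - 8*t + 12)/(t**3 - 3*t**2 - 4*t)) dt.
Step 2. Decompose ∫((5*t**2 - 8*t + 12)/(t**3 - 3*t**2 - 4*t)) dt by partial fractions, (5*t**2 - 8*t + 12)/(t**3 - 3*t**2 - 4*t) = 5/(t + 1) + 3/(t - 4) - 3/t: now ∫(-3/t) dt + ∫(-3*t*sin(2*t)/5) dt + ∫(5*t**2*log(t)) dt + ∫(3/(t - 4)) dt + ∫(5/(t + 1)) dt.
Step 3. Evaluate the standard form [assuming t > 4]: now 3*log(t - 4) + ∫(-3/t) dt + ∫(-3*t*sin(2*t)/5) dt + ∫(5*t**2*log(t)) dt + ∫(5/(t + 1)) dt.
Step 4. Evaluate the standard form [assuming t > 0]: now -3*log(t) + 3*log(t - 4) + ∫(-3*t*sin(2*t)/5) dt + ∫(5*t**2*log(t)) dt + ∫(5/(t + 1)) dt.
Step 5. Evaluate the standard form [assuming t > -1]: now -3*log(t) + 3*log(t - 4) + 5*log(t + 1) + ∫(-3*t*sin(2*t)/5) dt + ∫(5*t**2*log(t)) dt.
Step 6. Integrate ∫(-3*t*sin(2*t)/5) dt by parts with u = t, dv = (-3*sin(2*t)/5) dt, so v = 3*cos(2*t)/10: now 3*t*cos(2*t)/10 - 3*log(t) + 3*log(t - 4) + 5*log(t + 1) + ∫(5*t**2*log(t)) dt + ∫(-3*cos(2*t)/10) dt.
Step 7. Evaluate the standard form: now 3*t*cos(2*t)/10 - 3*log(t) + 3*log(t - 4) + 5*log(t + 1) - 3*sin(2*t)/20 + ∫(5*t**2*log(t)) dt.
Step 8. Integrate ∫(5*t**2*log(t)) dt by parts with u = log(t), dv = (5*t**2) dt, so v = 5*t**3/3 [assuming t > 0]: now 5*t**3*log(t)/3 + 3*t*cos(2*t)/10 - 3*log(t) + 3*log(t - 4) + 5*log(t + 1) - 3*sin(2*t)/20 + ∫(-5*t**2/3) dt.
Step 9. Evaluate the standard form: now 5*t**3*log(t)/3 - 5*t**3/9 + 3*t*cos(2*t)/10 - 3*log(t) + 3*log(t - 4) + 5*log(t + 1) - 3*sin(2*t)/20.
Answer: 5*t**3*log(t)/3 - 5*t**3/9 + 3*t*cos(2*t)/10 - 3*log(t) + 3*log(t - 4) + 5*log(t + 1) - 3*sin(2*t)/20.


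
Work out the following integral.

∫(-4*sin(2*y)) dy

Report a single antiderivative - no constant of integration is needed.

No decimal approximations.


Answer: 2*cos(2*y).


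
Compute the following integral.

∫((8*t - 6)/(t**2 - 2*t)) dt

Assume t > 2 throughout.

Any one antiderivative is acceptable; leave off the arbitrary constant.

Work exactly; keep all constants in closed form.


Answer: 3*log(t) + 5*log(t - 2).


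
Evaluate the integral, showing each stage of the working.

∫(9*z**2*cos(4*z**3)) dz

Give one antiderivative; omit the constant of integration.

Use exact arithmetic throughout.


Step 1. Substitute u = z**3, turning ∫(9*z**2*cos(4*z**3)) dz into ∫(3*cos(4*u)) du: now ∫(3*cos(4*u)) du.
Step 2. Evaluate the standard form: now 3*sin(4*u)/4.
Step 3. Substitute back u = z**3: now 3*sin(4*z**3)/4.
Answer: 3*sin(4*z**3)/4.


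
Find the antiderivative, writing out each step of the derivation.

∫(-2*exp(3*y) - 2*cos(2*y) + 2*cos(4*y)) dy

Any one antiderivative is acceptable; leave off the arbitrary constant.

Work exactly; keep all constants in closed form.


Step 1. Rewrite: now ∫(-2*exp(3*y)) dy + ∫(-2*cos(2*y)) dy + ∫(2*cos(4*y)) dy.
Step 2. Evaluate the standard form: now -sin(2*y) + ∫(-2*exp(3*y)) dy + ∫(2*cos(4*y)) dy.
Step 3. Evaluate the standard form: now -2*exp(3*y)/3 - sin(2*y) + ∫(2*cos(4*y)) dy.
Step 4. Evaluate the standard form: now -2*exp(3*y)/3 - sin(2*y) + sin(4*y)/2.
Answer: -2*exp(3*y)/3 - sin(2*y) + sin(4*y)/2.


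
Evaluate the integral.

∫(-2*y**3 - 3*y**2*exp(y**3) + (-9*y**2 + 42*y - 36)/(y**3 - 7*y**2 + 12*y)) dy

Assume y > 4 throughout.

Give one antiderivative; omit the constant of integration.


Answer: -y**4/2 - exp(y**3) - 3*log(y) - 3*log(y - 4) - 3*log(y - 3).


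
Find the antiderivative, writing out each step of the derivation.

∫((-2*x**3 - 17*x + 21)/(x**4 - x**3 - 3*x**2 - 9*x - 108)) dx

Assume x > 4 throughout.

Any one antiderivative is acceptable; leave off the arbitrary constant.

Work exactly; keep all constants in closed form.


Step 1. Decompose ∫((-2*x**3 - 17*x + 21)/(x**4 - x**3 - 3*x**2 - 9*x - 108)) dx by partial fractions, (-2*x**3 - 17*x + 21)/(x**4 - x**3 - 3*x**2 - 9*x - 108) = -1/(x**2 + 9) - 1/(x + 3) - 1/(x - 4): now ∫(-1/(x - 4)) dx + ∫(-1/(x + 3)) dx + ∫(-1/(x**2 + 9)) dx.
Step 2. Evaluate the standard form [assuming x > 4]: now -log(x - 4) + ∫(-1/(x + 3)) dx + ∫(-1/(x**2 + 9)) dx.
Step 3. Evaluate the standard form [assuming x > -3]: now -log(x - 4) - log(x + 3) + ∫(-1/(x**2 + 9)) dx.
Step 4. Evaluate the standard form: now -log(x - 4) - log(x + 3) - atan(x/3)/3.
Answer: -log(x - 4) - log(x + 3) - atan(x/3)/3.


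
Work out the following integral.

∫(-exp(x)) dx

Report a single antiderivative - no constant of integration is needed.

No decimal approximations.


Answer: -exp(x).


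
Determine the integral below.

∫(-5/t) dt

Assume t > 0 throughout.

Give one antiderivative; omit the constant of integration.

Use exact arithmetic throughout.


Answer: -5*log(t).


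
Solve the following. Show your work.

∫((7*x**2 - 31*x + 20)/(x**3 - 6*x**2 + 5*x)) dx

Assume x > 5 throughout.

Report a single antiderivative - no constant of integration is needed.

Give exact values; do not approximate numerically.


Step 1. Decompose ∫((7*x**2 - 31*x + 20)/(x**3 - 6*x**2 + 5*x)) dx by partial fractions, (7*x**2 - 31*x + 20)/(x**3 - 6*x**2 + 5*x) = 1/(x - 1) + 2/(x - 5) + 4/x: now ∫(4/x) dx + ∫(2/(x - 5)) dx + ∫(1/(x - 1)) dx.
Step 2. Evaluate the standard form [assuming x > 0]: now 4*log(x) + ∫(2/(x - 5)) dx + ∫(1/(x - 1)) dx.
Step 3. Evaluate the standard form [assuming x > 1]: now 4*log(x) + log(x - 1) + ∫(2/(x - 5)) dx.
Step 4. Evaluate the standard form [assuming x > 5]: now 4*log(x) + 2*log(x - 5) + log(x - 1).
Answer: 4*log(x) + 2*log(x - 5) + log(x - 1).


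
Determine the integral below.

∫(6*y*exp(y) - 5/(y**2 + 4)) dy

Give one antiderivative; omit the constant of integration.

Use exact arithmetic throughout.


Answer: 6*y*exp(y) - 6*exp(y) - 5*atan(y/2)/2.


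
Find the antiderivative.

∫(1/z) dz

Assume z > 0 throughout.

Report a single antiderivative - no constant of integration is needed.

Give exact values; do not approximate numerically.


Answer: log(z).


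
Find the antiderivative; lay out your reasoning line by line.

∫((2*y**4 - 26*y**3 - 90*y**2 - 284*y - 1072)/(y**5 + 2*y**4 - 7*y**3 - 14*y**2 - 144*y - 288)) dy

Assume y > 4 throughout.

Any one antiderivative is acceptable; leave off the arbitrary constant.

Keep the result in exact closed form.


Step 1. Decompose ∫((2*y**4 - 26*y**3 - 90*y**2 - 284*y - 1072)/(y**5 + 2*y**4 - 7*y**3 - 14*y**2 - 144*y - 288)) dy by partial fractions, (2*y**4 - 26*y**3 - 90*y**2 - 284*y - 1072)/(y**5 + 2*y**4 - 7*y**3 - 14*y**2 - 144*y - 288) = 2/(y**2 + 9) + 2/(y + 4) + 4/(y + 2) - 4/(y - 4): now ∫(-4/(y - 4)) dy + ∫(4/(y + 2)) dy + ∫(2/(y + 4)) dy + ∫(2/(y**2 + 9)) dy.
Step 2. Evaluate the standard form [assuming y > -4]: now 2*log(y + 4) + ∫(-4/(y - 4)) dy + ∫(4/(y + 2)) dy + ∫(2/(y**2 + 9)) dy.
Step 3. Evaluate the standard form [assuming y > -2]: now 4*log(y + 2) + 2*log(y + 4) + ∫(-4/(y - 4)) dy + ∫(2/(y**2 + 9)) dy.
Step 4. Evaluate the standard form [assuming y > 4]: now -4*log(y - 4) + 4*log(y + 2) + 2*log(y + 4) + ∫(2/(y**2 + 9)) dy.
Step 5. Evaluate the standard form: now -4*log(y - 4) + 4*log(y + 2) + 2*log(y + 4) + 2*atan(y/3)/3.
Answer: -4*log(y - 4) + 4*log(y + 2) + 2*log(y + 4) + 2*atan(y/3)/3.


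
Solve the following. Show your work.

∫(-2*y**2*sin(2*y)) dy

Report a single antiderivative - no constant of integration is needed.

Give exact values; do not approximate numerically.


Step 1. Integrate ∫(-2*y**2*sin(2*y)) dy by parts with u = y**2, dv = (-2*sin(2*y)) dy, so v = cos(2*y): now y**2*cos(2*y) + ∫(-2*y*cos(2*y)) dy.
Step 2. Integrate ∫(-2*y*cos(2*y)) dy by parts with u = y, dv = (-2*cos(2*y)) dy, so v = -sin(2*y): now y**2*cos(2*y) - y*sin(2*y) + ∫(sin(2*y)) dy.
Step 3. Evaluate the standard form: now y**2*cos(2*y) - y*sin(2*y) - cos(2*y)/2.
Answer: y**2*cos(2*y) - y*sin(2*y) - cos(2*y)/2.


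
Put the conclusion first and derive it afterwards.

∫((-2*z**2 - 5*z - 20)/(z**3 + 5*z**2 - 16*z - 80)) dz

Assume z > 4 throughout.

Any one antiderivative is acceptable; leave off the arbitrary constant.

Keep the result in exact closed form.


The answer is -log(z - 4) + 4*log(z + 4) - 5*log(z + 5).
Step 1. Decompose ∫((-2*z**2 - 5*z - 20)/(z**3 + 5*z**2 - 16*z - 80)) dz by partial fractions, (-2*z**2 - 5*z - 20)/(z**3 + 5*z**2 - 16*z - 80) = -5/(z + 5) + 4/(z + 4) - 1/(z - 4): now ∫(-1/(z - 4)) dz + ∫(4/(z + 4)) dz + ∫(-5/(z + 5)) dz.
Step 2. Evaluate the standard form [assuming z > -4]: now 4*log(z + 4) + ∫(-1/(z - 4)) dz + ∫(-5/(z + 5)) dz.
Step 3. Evaluate the standard form [assuming z > -5]: now 4*log(z + 4) - 5*log(z + 5) + ∫(-1/(z - 4)) dz.
Step 4. Evaluate the standard form [assuming z > 4]: now -log(z - 4) + 4*log(z + 4) - 5*log(z + 5).
Answer: -log(z - 4) + 4*log(z + 4) - 5*log(z + 5).


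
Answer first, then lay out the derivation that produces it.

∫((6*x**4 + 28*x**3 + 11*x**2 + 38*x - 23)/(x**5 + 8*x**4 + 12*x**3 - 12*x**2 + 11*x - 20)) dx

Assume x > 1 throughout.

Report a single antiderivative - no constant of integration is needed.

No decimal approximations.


The answer is log(x - 1) + 3*log(x + 4) + 2*log(x + 5) + atan(x).
Step 1. Decompose ∫((6*x**4 + 28*x**3 + 11*x**2 + 38*x - 23)/(x**5 + 8*x**4 + 12*x**3 - 12*x**2 + 11*x - 20)) dx by partial fractions, (6*x**4 + 28*x**3 + 11*x**2 + 38*x - 23)/(x**5 + 8*x**4 + 12*x**3 - 12*x**2 + 11*x - 20) = 1/(x**2 + 1) + 2/(x + 5) + 3/(x + 4) + 1/(x - 1): now ∫(1/(x - 1)) dx + ∫(3/(x + 4)) dx + ∫(2/(x + 5)) dx + ∫(1/(x**2 + 1)) dx.
Step 2. Evaluate the standard form [assuming x > -5]: now 2*log(x + 5) + ∫(1/(x - 1)) dx + ∫(3/(x + 4)) dx + ∫(1/(x**2 + 1)) dx.
Step 3. Evaluate the standard form [assuming x > -4]: now 3*log(x + 4) + 2*log(x + 5) + ∫(1/(x - 1)) dx + ∫(1/(x**2 + 1)) dx.
Step 4. Evaluate the standard form [assuming x > 1]: now log(x - 1) + 3*log(x + 4) + 2*log(x + 5) + ∫(1/(x**2 + 1)) dx.
Step 5. Evaluate the standard form: now log(x - 1) + 3*log(x + 4) + 2*log(x + 5) + atan(x).
Answer: log(x - 1) + 3*log(x + 4) + 2*log(x + 5) + atan(x).


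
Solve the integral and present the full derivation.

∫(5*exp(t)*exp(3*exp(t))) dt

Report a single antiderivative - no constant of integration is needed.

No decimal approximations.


Step 1. Substitute u = exp(t), turning ∫(5*exp(t)*exp(3*exp(t))) dt into ∫(5*exp(3*u)) du: now ∫(5*exp(3*u)) du.
Step 2. Evaluate the standard form: now 5*exp(3*u)/3.
Step 3. Substitute back u = exp(t): now 5*exp(3*exp(t))/3.
Answer: 5*exp(3*exp(t))/3.


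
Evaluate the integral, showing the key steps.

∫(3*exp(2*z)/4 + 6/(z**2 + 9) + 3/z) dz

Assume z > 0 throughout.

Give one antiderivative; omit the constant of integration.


Step 1. Rewrite: now ∫(3/z) dz + ∫(6/(z**2 + 9)) dz + ∫(3*exp(2*z)/4) dz.
Step 2. Evaluate the standard form [assuming z > 0]: now 3*log(z) + ∫(6/(z**2 + 9)) dz + ∫(3*exp(2*z)/4) dz.
Step 3. Evaluate the standard form: now 3*log(z) + 2*atan(z/3) + ∫(3*exp(2*z)/4) dz.
Step 4. Evaluate the standard form: now 3*exp(2*z)/8 + 3*log(z) + 2*atan(z/3).
Answer: 3*exp(2*z)/8 + 3*log(z) + 2*atan(z/3).


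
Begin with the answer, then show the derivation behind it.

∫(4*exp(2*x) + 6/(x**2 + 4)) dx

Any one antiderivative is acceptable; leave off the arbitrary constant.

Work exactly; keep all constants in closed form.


The answer is 2*exp(2*x) + 3*atan(x/2).
Step 1. Rewrite: now ∫(6/(x**2 + 4)) dx + ∫(4*exp(2*x)) dx.
Step 2. Evaluate the standard form: now 2*exp(2*x) + ∫(6/(x**2 + 4)) dx.
Step 3. Evaluate the standard form: now 2*exp(2*x) + 3*atan(x/2).
Answer: 2*exp(2*x) + 3*atan(x/2).


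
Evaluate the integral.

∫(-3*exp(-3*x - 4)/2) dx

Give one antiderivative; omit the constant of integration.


Answer: exp(-3*x - 4)/2.


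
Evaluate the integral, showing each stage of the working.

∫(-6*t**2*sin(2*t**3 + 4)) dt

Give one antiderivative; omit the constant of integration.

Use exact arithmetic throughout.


Step 1. Substitute u = t**3 + 2, turning ∫(-6*t**2*sin(2*t**3 + 4)) dt into ∫(-2*sin(2*u)) du: now ∫(-2*sin(2*u)) du.
Step 2. Evaluate the standard form: now cos(2*u).
Step 3. Substitute back u = t**3 + 2: now cos(2*t**3 + 4).
Answer: cos(2*t**3 + 4).


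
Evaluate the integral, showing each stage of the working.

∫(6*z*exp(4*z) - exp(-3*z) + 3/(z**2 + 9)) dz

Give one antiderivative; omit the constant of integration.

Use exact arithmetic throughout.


Step 1. Rewrite: now ∫(6*z*exp(4*z)) dz + ∫(3/(z**2 + 9)) dz + ∫(-exp(-3*z)) dz.
Step 2. Evaluate the standard form: now atan(z/3) + ∫(6*z*exp(4*z)) dz + ∫(-exp(-3*z)) dz.
Step 3. Evaluate the standard form: now atan(z/3) + ∫(6*z*exp(4*z)) dz + exp(-3*z)/3.
Step 4. Integrate ∫(6*z*exp(4*z)) dz by parts with u = z, dv = (6*exp(4*z)) dz, so v = 3*exp(4*z)/2: now 3*z*exp(4*z)/2 + atan(z/3) + ∫(-3*exp(4*z)/2) dz + exp(-3*z)/3.
Step 5. Evaluate the standard form: now 3*z*exp(4*z)/2 - 3*exp(4*z)/8 + atan(z/3) + exp(-3*z)/3.
Answer: 3*z*exp(4*z)/2 - 3*exp(4*z)/8 + atan(z/3) + exp(-3*z)/3.


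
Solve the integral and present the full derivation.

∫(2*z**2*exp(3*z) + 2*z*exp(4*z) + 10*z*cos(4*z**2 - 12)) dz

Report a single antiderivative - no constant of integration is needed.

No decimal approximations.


Step 1. Rewrite: now ∫(2*z*exp(4*z)) dz + ∫(10*z*cos(4*z**2 - 12)) dz + ∫(2*z**2*exp(3*z)) dz.
Step 2. Integrate ∫(2*z*exp(4*z)) dz by parts with u = z, dv = (2*exp(4*z)) dz, so v = exp(4*z)/2: now z*exp(4*z)/2 + ∫(10*z*cos(4*z**2 - 12)) dz + ∫(2*z**2*exp(3*z)) dz + ∫(-exp(4*z)/2) dz.
Step 3. Evaluate the standard form: now z*exp(4*z)/2 - exp(4*z)/8 + ∫(10*z*cos(4*z**2 - 12)) dz + ∫(2*z**2*exp(3*z)) dz.
Step 4. Substitute u = z**2 - 3, turning ∫(10*z*cos(4*z**2 - 12)) dz into ∫(5*cos(4*u)) du: now z*exp(4*z)/2 - exp(4*z)/8 + ∫(2*z**2*exp(3*z)) dz + ∫(5*cos(4*u)) du.
Step 5. Evaluate the standard form: now z*exp(4*z)/2 - exp(4*z)/8 + 5*sin(4*u)/4 + ∫(2*z**2*exp(3*z)) dz.
Step 6. Substitute back u = z**2 - 3: now z*exp(4*z)/2 - exp(4*z)/8 + 5*sin(4*z**2 - 12)/4 + ∫(2*z**2*exp(3*z)) dz.
Step 7. Integrate ∫(2*z**2*exp(3*z)) dz by parts with u = z**2, dv = (2*exp(3*z)) dz, so v = 2*exp(3*z)/3: now 2*z**2*exp(3*z)/3 + z*exp(4*z)/2 - exp(4*z)/8 + 5*sin(4*z**2 - 12)/4 + ∫(-4*z*exp(3*z)/3) dz.
Step 8. Integrate ∫(-4*z*exp(3*z)/3) dz by parts with u = z, dv = (-4*exp(3*z)/3) dz, so v = -4*exp(3*z)/9: now 2*z**2*exp(3*z)/3 + z*exp(4*z)/2 - 4*z*exp(3*z)/9 - exp(4*z)/8 + 5*sin(4*z**2 - 12)/4 + ∫(4*exp(3*z)/9) dz.
Step 9. Evaluate the standard form: now 2*z**2*exp(3*z)/3 + z*exp(4*z)/2 - 4*z*exp(3*z)/9 - exp(4*z)/8 + 4*exp(3*z)/27 + 5*sin(4*z**2 - 12)/4.
Answer: 2*z**2*exp(3*z)/3 + z*exp(4*z)/2 - 4*z*exp(3*z)/9 - exp(4*z)/8 + 4*exp(3*z)/27 + 5*sin(4*z**2 - 12)/4.


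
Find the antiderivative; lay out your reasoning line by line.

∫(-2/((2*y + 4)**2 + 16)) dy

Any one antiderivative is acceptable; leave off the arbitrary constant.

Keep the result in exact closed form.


Step 1. Substitute u = 2*y + 4, turning ∫(-2/((2*y + 4)**2 + 16)) dy into ∫(-1/(u**2 + 16)) du: now ∫(-1/(u**2 + 16)) du.
Step 2. Evaluate the standard form: now -atan(u/4)/4.
Step 3. Substitute back u = 2*y + 4: now -atan(y/2 + 1)/4.
Answer: -atan(y/2 + 1)/4.


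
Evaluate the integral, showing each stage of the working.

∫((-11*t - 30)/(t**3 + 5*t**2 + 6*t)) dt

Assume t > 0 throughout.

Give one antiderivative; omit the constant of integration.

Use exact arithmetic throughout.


Step 1. Decompose ∫((-11*t - 30)/(t**3 + 5*t**2 + 6*t)) dt by partial fractions, (-11*t - 30)/(t**3 + 5*t**2 + 6*t) = 1/(t + 3) + 4/(t + 2) - 5/t: now ∫(-5/t) dt + ∫(4/(t + 2)) dt + ∫(1/(t + 3)) dt.
Step 2. Evaluate the standard form [assuming t > 0]: now -5*log(t) + ∫(4/(t + 2)) dt + ∫(1/(t + 3)) dt.
Step 3. Evaluate the standard form [assuming t > -3]: now -5*log(t) + log(t + 3) + ∫(4/(t + 2)) dt.
Step 4. Evaluate the standard form [assuming t > -2]: now -5*log(t) + 4*log(t + 2) + log(t + 3).
Answer: -5*log(t) + 4*log(t + 2) + log(t + 3).


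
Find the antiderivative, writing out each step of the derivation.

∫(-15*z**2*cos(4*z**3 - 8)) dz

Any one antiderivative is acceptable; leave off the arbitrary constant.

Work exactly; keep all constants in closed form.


Step 1. Substitute u = z**3 - 2, turning ∫(-15*z**2*cos(4*z**3 - 8)) dz into ∫(-5*cos(4*u)) du: now ∫(-5*cos(4*u)) du.
Step 2. Evaluate the standard form: now -5*sin(4*u)/4.
Step 3. Substitute back u = z**3 - 2: now -5*sin(4*z**3 - 8)/4.
Answer: -5*sin(4*z**3 - 8)/4.


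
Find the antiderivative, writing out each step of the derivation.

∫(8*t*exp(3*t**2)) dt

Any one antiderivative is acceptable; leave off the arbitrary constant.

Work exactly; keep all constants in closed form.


Step 1. Substitute u = t**2, turning ∫(8*t*exp(3*t**2)) dt into ∫(4*exp(3*u)) du: now ∫(4*exp(3*u)) du.
Step 2. Evaluate the standard form: now 4*exp(3*u)/3.
Step 3. Substitute back u = t**2: now 4*exp(3*t**2)/3.
Answer: 4*exp(3*t**2)/3.


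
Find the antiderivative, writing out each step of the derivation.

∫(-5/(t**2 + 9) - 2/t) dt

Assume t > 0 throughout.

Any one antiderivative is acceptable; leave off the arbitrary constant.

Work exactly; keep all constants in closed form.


Step 1. Rewrite: now ∫(-2/t) dt + ∫(-5/(t**2 + 9)) dt.
Step 2. Evaluate the standard form: now -5*atan(t/3)/3 + ∫(-2/t) dt.
Step 3. Evaluate the standard form [assuming t > 0]: now -2*log(t) - 5*atan(t/3)/3.
Answer: -2*log(t) - 5*atan(t/3)/3.


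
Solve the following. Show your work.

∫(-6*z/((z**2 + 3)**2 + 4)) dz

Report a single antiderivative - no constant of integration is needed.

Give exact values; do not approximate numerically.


Step 1. Substitute u = z**2 + 3, turning ∫(-6*z/((z**2 + 3)**2 + 4)) dz into ∫(-3/(u**2 + 4)) du: now ∫(-3/(u**2 + 4)) du.
Step 2. Evaluate the standard form: now -3*atan(u/2)/2.
Step 3. Substitute back u = z**2 + 3: now -3*atan(z**2/2 + 3/2)/2.
Answer: -3*atan(z**2/2 + 3/2)/2.


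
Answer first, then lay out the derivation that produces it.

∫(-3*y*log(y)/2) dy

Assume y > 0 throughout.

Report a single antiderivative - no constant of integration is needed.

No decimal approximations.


The answer is -3*y**2*log(y)/4 + 3*y**2/8.
Step 1. Integrate ∫(-3*y*log(y)/2) dy by parts with u = log(y), dv = (-3*y/2) dy, so v = -3*y**2/4 [assuming y > 0]: now -3*y**2*log(y)/4 + ∫(3*y/4) dy.
Step 2. Evaluate the standard form: now -3*y**2*log(y)/4 + 3*y**2/8.
Answer: -3*y**2*log(y)/4 + 3*y**2/8.


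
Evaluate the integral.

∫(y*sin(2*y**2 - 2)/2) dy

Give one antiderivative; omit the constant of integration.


Answer: -cos(2*y**2 - 2)/8.


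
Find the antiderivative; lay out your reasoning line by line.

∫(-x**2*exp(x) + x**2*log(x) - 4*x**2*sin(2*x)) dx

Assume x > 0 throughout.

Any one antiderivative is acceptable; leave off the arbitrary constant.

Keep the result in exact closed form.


Step 1. Rewrite: now ∫(-x**2*exp(x)) dx + ∫(x**2*log(x)) dx + ∫(-4*x**2*sin(2*x)) dx.
Step 2. Integrate ∫(-4*x**2*sin(2*x)) dx by parts with u = x**2, dv = (-4*sin(2*x)) dx, so v = 2*cos(2*x): now 2*x**2*cos(2*x) + ∫(-4*x*cos(2*x)) dx + ∫(-x**2*exp(x)) dx + ∫(x**2*log(x)) dx.
Step 3. Integrate ∫(-4*x*cos(2*x)) dx by parts with u = x, dv = (-4*cos(2*x)) dx, so v = -2*sin(2*x): now 2*x**2*cos(2*x) - 2*x*sin(2*x) + ∫(-x**2*exp(x)) dx + ∫(x**2*log(x)) dx + ∫(2*sin(2*x)) dx.
Step 4. Evaluate the standard form: now 2*x**2*cos(2*x) - 2*x*sin(2*x) - cos(2*x) + ∫(-x**2*exp(x)) dx + ∫(x**2*log(x)) dx.
Step 5. Integrate ∫(-x**2*exp(x)) dx by parts with u = x**2, dv = (-exp(x)) dx, so v = -exp(x): now -x**2*exp(x) + 2*x**2*cos(2*x) - 2*x*sin(2*x) - cos(2*x) + ∫(2*x*exp(x)) dx + ∫(x**2*log(x)) dx.
Step 6. Integrate ∫(2*x*exp(x)) dx by parts with u = x, dv = (2*exp(x)) dx, so v = 2*exp(x): now -x**2*exp(x) + 2*x**2*cos(2*x) + 2*x*exp(x) - 2*x*sin(2*x) - cos(2*x) + ∫(x**2*log(x)) dx + ∫(-2*exp(x)) dx.
Step 7. Evaluate the standard form: now -x**2*exp(x) + 2*x**2*cos(2*x) + 2*x*exp(x) - 2*x*sin(2*x) - 2*exp(x) - cos(2*x) + ∫(x**2*log(x)) dx.
Step 8. Integrate ∫(x**2*log(x)) dx by parts with u = log(x), dv = (x**2) dx, so v = x**3/3 [assuming x > 0]: now x**3*log(x)/3 - x**2*exp(x) + 2*x**2*cos(2*x) + 2*x*exp(x) - 2*x*sin(2*x) - 2*exp(x) - cos(2*x) + ∫(-x**2/3) dx.
Step 9. Evaluate the standard form: now x**3*log(x)/3 - x**3/9 - x**2*exp(x) + 2*x**2*cos(2*x) + 2*x*exp(x) - 2*x*sin(2*x) - 2*exp(x) - cos(2*x).
Answer: x**3*log(x)/3 - x**3/9 - x**2*exp(x) + 2*x**2*cos(2*x) + 2*x*exp(x) - 2*x*sin(2*x) - 2*exp(x) - cos(2*x).


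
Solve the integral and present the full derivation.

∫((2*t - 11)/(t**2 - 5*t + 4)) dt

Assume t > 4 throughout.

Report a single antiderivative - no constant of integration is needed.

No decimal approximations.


Step 1. Decompose ∫((2*t - 11)/(t**2 - 5*t + 4)) dt by partial fractions, (2*t - 11)/(t**2 - 5*t + 4) = 3/(t - 1) - 1/(t - 4): now ∫(-1/(t - 4)) dt + ∫(3/(t - 1)) dt.
Step 2. Evaluate the standard form [assuming t > 4]: now -log(t - 4) + ∫(3/(t - 1)) dt.
Step 3. Evaluate the standard form [assuming t > 1]: now -log(t - 4) + 3*log(t - 1).
Answer: -log(t - 4) + 3*log(t - 1).


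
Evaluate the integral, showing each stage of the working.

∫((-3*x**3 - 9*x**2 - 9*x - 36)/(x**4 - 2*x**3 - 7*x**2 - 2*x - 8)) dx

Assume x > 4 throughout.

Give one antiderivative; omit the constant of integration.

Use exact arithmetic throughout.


Step 1. Decompose ∫((-3*x**3 - 9*x**2 - 9*x - 36)/(x**4 - 2*x**3 - 7*x**2 - 2*x - 8)) dx by partial fractions, (-3*x**3 - 9*x**2 - 9*x - 36)/(x**4 - 2*x**3 - 7*x**2 - 2*x - 8) = 3/(x**2 + 1) + 1/(x + 2) - 4/(x - 4): now ∫(-4/(x - 4)) dx + ∫(1/(x + 2)) dx + ∫(3/(x**2 + 1)) dx.
Step 2. Evaluate the standard form [assuming x > -2]: now log(x + 2) + ∫(-4/(x - 4)) dx + ∫(3/(x**2 + 1)) dx.
Step 3. Evaluate the standard form [assuming x > 4]: now -4*log(x - 4) + log(x + 2) + ∫(3/(x**2 + 1)) dx.
Step 4. Evaluate the standard form: now -4*log(x - 4) + log(x + 2) + 3*atan(x).
Answer: -4*log(x - 4) + log(x + 2) + 3*atan(x).


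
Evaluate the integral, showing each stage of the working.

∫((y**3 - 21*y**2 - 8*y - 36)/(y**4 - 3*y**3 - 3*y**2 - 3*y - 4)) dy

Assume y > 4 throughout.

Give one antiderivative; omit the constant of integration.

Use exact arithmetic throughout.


Step 1. Decompose ∫((y**3 - 21*y**2 - 8*y - 36)/(y**4 - 3*y**3 - 3*y**2 - 3*y - 4)) dy by partial fractions, (y**3 - 21*y**2 - 8*y - 36)/(y**4 - 3*y**3 - 3*y**2 - 3*y - 4) = 3/(y**2 + 1) + 5/(y + 1) - 4/(y - 4): now ∫(-4/(y - 4)) dy + ∫(5/(y + 1)) dy + ∫(3/(y**2 + 1)) dy.
Step 2. Evaluate the standard form [assuming y > -1]: now 5*log(y + 1) + ∫(-4/(y - 4)) dy + ∫(3/(y**2 + 1)) dy.
Step 3. Evaluate the standard form [assuming y > 4]: now -4*log(y - 4) + 5*log(y + 1) + ∫(3/(y**2 + 1)) dy.
Step 4. Evaluate the standard form: now -4*log(y - 4) + 5*log(y + 1) + 3*atan(y).
Answer: -4*log(y - 4) + 5*log(y + 1) + 3*atan(y).


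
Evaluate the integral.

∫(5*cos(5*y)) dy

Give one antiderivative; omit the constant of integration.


Answer: sin(5*y).


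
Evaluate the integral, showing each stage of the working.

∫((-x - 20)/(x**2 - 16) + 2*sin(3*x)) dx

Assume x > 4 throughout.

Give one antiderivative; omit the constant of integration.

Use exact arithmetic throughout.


Step 1. Rewrite: now ∫((-x - 20)/(x**2 - 16)) dx + ∫(2*sin(3*x)) dx.
Step 2. Evaluate the standard form: now -2*cos(3*x)/3 + ∫((-x - 20)/(x**2 - 16)) dx.
Step 3. Decompose ∫((-x - 20)/(x**2 - 16)) dx by partial fractions, (-x - 20)/(x**2 - 16) = 2/(x + 4) - 3/(x - 4): now -2*cos(3*x)/3 + ∫(-3/(x - 4)) dx + ∫(2/(x + 4)) dx.
Step 4. Evaluate the standard form [assuming x > -4]: now 2*log(x + 4) - 2*cos(3*x)/3 + ∫(-3/(x - 4)) dx.
Step 5. Evaluate the standard form [assuming x > 4]: now -3*log(x - 4) + 2*log(x + 4) - 2*cos(3*x)/3.
Answer: -3*log(x - 4) + 2*log(x + 4) - 2*cos(3*x)/3.


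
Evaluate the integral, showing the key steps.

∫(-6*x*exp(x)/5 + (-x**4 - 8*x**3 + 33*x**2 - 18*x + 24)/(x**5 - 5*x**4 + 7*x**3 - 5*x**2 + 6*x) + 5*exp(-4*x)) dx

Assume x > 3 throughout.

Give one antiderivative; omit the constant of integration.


Step 1. Rewrite: now ∫(-6*x*exp(x)/5) dx + ∫((-x**4 - 8*x**3 + 33*x**2 - 18*x + 24)/(x**5 - 5*x**4 + 7*x**3 - 5*x**2 + 6*x)) dx + ∫(5*exp(-4*x)) dx.
Step 2. Decompose ∫((-x**4 - 8*x**3 + 33*x**2 - 18*x + 24)/(x**5 - 5*x**4 + 7*x**3 - 5*x**2 + 6*x)) dx by partial fractions, (-x**4 - 8*x**3 + 33*x**2 - 18*x + 24)/(x**5 - 5*x**4 + 7*x**3 - 5*x**2 + 6*x) = -2/(x**2 + 1) - 4/(x - 2) - 1/(x - 3) + 4/x: now ∫(4/x) dx + ∫(-6*x*exp(x)/5) dx + ∫(-1/(x - 3)) dx + ∫(-4/(x - 2)) dx + ∫(-2/(x**2 + 1)) dx + ∫(5*exp(-4*x)) dx.
Step 3. Evaluate the standard form [assuming x > 2]: now -4*log(x - 2) + ∫(4/x) dx + ∫(-6*x*exp(x)/5) dx + ∫(-1/(x - 3)) dx + ∫(-2/(x**2 + 1)) dx + ∫(5*exp(-4*x)) dx.
Step 4. Evaluate the standard form [assuming x > 0]: now 4*log(x) - 4*log(x - 2) + ∫(-6*x*exp(x)/5) dx + ∫(-1/(x - 3)) dx + ∫(-2/(x**2 + 1)) dx + ∫(5*exp(-4*x)) dx.
Step 5. Evaluate the standard form [assuming x > 3]: now 4*log(x) - log(x - 3) - 4*log(x - 2) + ∫(-6*x*exp(x)/5) dx + ∫(-2/(x**2 + 1)) dx + ∫(5*exp(-4*x)) dx.
Step 6. Evaluate the standard form: now 4*log(x) - log(x - 3) - 4*log(x - 2) - 2*atan(x) + ∫(-6*x*exp(x)/5) dx + ∫(5*exp(-4*x)) dx.
Step 7. Integrate ∫(-6*x*exp(x)/5) dx by parts with u = x, dv = (-6*exp(x)/5) dx, so v = -6*exp(x)/5: now -6*x*exp(x)/5 + 4*log(x) - log(x - 3) - 4*log(x - 2) - 2*atan(x) + ∫(5*exp(-4*x)) dx + ∫(6*exp(x)/5) dx.
Step 8. Evaluate the standard form: now -6*x*exp(x)/5 + 6*exp(x)/5 + 4*log(x) - log(x - 3) - 4*log(x - 2) - 2*atan(x) + ∫(5*exp(-4*x)) dx.
Step 9. Evaluate the standard form: now -6*x*exp(x)/5 + 6*exp(x)/5 + 4*log(x) - log(x - 3) - 4*log(x - 2) - 2*atan(x) - 5*exp(-4*x)/4.
Answer: -6*x*exp(x)/5 + 6*exp(x)/5 + 4*log(x) - log(x - 3) - 4*log(x - 2) - 2*atan(x) - 5*exp(-4*x)/4.
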